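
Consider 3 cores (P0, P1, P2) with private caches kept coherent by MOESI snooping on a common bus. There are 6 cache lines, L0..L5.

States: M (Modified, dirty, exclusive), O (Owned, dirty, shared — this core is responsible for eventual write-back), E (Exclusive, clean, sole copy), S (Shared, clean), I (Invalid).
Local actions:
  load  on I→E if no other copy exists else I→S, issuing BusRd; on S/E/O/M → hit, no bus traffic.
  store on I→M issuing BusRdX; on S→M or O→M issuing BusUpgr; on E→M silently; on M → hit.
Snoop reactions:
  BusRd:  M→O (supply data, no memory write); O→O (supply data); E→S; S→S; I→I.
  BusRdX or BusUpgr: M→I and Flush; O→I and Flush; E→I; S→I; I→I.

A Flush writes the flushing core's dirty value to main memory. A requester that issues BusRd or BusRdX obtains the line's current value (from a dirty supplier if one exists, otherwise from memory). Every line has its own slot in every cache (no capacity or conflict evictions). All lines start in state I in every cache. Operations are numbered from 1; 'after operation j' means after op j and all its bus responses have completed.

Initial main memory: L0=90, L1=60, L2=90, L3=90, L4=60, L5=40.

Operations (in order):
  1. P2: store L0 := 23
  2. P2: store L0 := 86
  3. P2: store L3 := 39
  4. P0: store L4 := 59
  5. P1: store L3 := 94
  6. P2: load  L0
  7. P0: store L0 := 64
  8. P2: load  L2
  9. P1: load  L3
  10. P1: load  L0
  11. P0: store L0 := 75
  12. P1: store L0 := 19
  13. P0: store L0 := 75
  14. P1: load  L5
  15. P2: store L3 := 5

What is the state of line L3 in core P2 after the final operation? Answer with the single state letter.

  op1 P2: store L0 := 23 → I/I/M on L0; bus BusRdX; mem=90
  op2 P2: store L0 := 86 → I/I/M on L0; bus (none); mem=90
  op3 P2: store L3 := 39 → I/I/M on L3; bus BusRdX; mem=90
  op4 P0: store L4 := 59 → M/I/I on L4; bus BusRdX; mem=60
  op5 P1: store L3 := 94 → I/M/I on L3; bus BusRdX Flush; mem=39
  op6 P2: load  L0 → I/I/M on L0; bus (none); mem=90
  op7 P0: store L0 := 64 → M/I/I on L0; bus BusRdX Flush; mem=86
  op8 P2: load  L2 → I/I/E on L2; bus BusRd; mem=90
  op9 P1: load  L3 → I/M/I on L3; bus (none); mem=39
  op10 P1: load  L0 → O/S/I on L0; bus BusRd; mem=86
  op11 P0: store L0 := 75 → M/I/I on L0; bus BusUpgr; mem=86
  op12 P1: store L0 := 19 → I/M/I on L0; bus BusRdX Flush; mem=75
  op13 P0: store L0 := 75 → M/I/I on L0; bus BusRdX Flush; mem=19
  op14 P1: load  L5 → I/E/I on L5; bus BusRd; mem=40
  op15 P2: store L3 := 5 → I/I/M on L3; bus BusRdX Flush; mem=94

state = M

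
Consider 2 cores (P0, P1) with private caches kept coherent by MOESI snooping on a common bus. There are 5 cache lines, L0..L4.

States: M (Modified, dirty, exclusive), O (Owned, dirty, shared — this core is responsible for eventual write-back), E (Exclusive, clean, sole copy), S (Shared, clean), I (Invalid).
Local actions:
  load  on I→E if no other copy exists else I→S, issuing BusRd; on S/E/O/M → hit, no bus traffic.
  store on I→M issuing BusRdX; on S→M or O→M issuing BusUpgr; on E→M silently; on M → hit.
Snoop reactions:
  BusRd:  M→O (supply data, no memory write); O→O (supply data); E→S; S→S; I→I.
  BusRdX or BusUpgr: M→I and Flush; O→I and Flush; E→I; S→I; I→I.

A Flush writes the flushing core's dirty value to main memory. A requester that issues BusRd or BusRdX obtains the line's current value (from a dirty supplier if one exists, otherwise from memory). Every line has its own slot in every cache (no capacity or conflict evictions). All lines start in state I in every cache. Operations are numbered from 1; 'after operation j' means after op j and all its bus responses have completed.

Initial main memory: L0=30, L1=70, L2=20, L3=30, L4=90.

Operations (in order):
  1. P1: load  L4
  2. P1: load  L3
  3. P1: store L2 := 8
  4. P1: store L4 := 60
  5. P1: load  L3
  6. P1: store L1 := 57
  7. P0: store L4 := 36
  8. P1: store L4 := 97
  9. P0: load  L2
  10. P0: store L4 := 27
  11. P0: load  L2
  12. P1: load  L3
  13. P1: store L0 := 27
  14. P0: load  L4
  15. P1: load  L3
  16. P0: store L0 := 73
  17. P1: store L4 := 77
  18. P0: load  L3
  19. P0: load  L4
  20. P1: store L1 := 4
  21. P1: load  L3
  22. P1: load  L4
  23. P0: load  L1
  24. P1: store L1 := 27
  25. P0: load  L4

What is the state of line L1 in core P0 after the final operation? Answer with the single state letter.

[1] P1: load  L4 | P0:I, P1:E(90) | bus: BusRd
[2] P1: load  L3 | P0:I, P1:E(30) | bus: BusRd
[3] P1: store L2 := 8 | P0:I, P1:M(8) | bus: BusRdX
[4] P1: store L4 := 60 | P0:I, P1:M(60) | bus: none
[5] P1: load  L3 | P0:I, P1:E(30) | bus: none
[6] P1: store L1 := 57 | P0:I, P1:M(57) | bus: BusRdX
[7] P0: store L4 := 36 | P0:M(36), P1:I | bus: BusRdX,Flush
[8] P1: store L4 := 97 | P0:I, P1:M(97) | bus: BusRdX,Flush
[9] P0: load  L2 | P0:S(8), P1:O(8) | bus: BusRd
[10] P0: store L4 := 27 | P0:M(27), P1:I | bus: BusRdX,Flush
[11] P0: load  L2 | P0:S(8), P1:O(8) | bus: none
[12] P1: load  L3 | P0:I, P1:E(30) | bus: none
[13] P1: store L0 := 27 | P0:I, P1:M(27) | bus: BusRdX
[14] P0: load  L4 | P0:M(27), P1:I | bus: none
[15] P1: load  L3 | P0:I, P1:E(30) | bus: none
[16] P0: store L0 := 73 | P0:M(73), P1:I | bus: BusRdX,Flush
[17] P1: store L4 := 77 | P0:I, P1:M(77) | bus: BusRdX,Flush
[18] P0: load  L3 | P0:S(30), P1:S(30) | bus: BusRd
[19] P0: load  L4 | P0:S(77), P1:O(77) | bus: BusRd
[20] P1: store L1 := 4 | P0:I, P1:M(4) | bus: none
[21] P1: load  L3 | P0:S(30), P1:S(30) | bus: none
[22] P1: load  L4 | P0:S(77), P1:O(77) | bus: none
[23] P0: load  L1 | P0:S(4), P1:O(4) | bus: BusRd
[24] P1: store L1 := 27 | P0:I, P1:M(27) | bus: BusUpgr
[25] P0: load  L4 | P0:S(77), P1:O(77) | bus: none

state = I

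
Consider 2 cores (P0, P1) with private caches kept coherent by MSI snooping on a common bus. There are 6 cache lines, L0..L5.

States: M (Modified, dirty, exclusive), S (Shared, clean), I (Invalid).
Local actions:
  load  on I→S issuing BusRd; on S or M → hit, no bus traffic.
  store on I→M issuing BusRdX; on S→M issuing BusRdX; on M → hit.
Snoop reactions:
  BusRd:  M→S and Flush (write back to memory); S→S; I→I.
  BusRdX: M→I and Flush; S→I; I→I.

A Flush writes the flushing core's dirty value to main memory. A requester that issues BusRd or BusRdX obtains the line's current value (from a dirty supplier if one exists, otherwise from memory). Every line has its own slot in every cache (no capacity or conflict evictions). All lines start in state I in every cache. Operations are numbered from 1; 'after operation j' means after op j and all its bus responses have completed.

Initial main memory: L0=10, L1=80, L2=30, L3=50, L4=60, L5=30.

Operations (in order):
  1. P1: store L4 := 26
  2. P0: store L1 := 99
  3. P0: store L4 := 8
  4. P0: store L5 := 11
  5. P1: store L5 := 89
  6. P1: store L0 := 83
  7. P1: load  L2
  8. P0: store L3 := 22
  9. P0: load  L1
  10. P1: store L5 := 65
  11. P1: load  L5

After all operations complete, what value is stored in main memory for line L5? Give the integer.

1. P1: store L4 := 26  bus=[BusRdX]  L4: P0=I P1=M  mem[L4]=60
2. P0: store L1 := 99  bus=[BusRdX]  L1: P0=M P1=I  mem[L1]=80
3. P0: store L4 := 8  bus=[BusRdX,Flush]  L4: P0=M P1=I  mem[L4]=26
4. P0: store L5 := 11  bus=[BusRdX]  L5: P0=M P1=I  mem[L5]=30
5. P1: store L5 := 89  bus=[BusRdX,Flush]  L5: P0=I P1=M  mem[L5]=11
6. P1: store L0 := 83  bus=[BusRdX]  L0: P0=I P1=M  mem[L0]=10
7. P1: load  L2  bus=[BusRd]  L2: P0=I P1=S  mem[L2]=30
8. P0: store L3 := 22  bus=[BusRdX]  L3: P0=M P1=I  mem[L3]=50
9. P0: load  L1  bus=[-]  L1: P0=M P1=I  mem[L1]=80
10. P1: store L5 := 65  bus=[-]  L5: P0=I P1=M  mem[L5]=11
11. P1: load  L5  bus=[-]  L5: P0=I P1=M  mem[L5]=11

memory[L5] = 11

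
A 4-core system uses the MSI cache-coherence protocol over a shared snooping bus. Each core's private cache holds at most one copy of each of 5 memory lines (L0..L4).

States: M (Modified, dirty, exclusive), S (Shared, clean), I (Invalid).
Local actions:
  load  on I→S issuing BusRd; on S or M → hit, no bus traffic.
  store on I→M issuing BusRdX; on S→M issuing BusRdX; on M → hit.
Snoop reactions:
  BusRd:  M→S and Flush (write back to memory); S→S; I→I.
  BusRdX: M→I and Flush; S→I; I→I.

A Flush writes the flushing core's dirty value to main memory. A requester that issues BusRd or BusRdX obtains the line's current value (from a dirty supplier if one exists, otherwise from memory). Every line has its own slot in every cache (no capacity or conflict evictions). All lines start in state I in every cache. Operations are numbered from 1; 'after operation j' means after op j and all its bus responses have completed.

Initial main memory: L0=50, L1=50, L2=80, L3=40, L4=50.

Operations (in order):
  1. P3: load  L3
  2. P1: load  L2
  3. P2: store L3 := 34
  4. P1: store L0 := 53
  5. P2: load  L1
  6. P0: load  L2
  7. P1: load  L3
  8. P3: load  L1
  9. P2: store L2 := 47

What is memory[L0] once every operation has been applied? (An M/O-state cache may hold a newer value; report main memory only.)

memory[L0] = 50

  op1 P3: load  L3 → I/I/I/S on L3; bus BusRd; mem=40
  op2 P1: load  L2 → I/S/I/I on L2; bus BusRd; mem=80
  op3 P2: store L3 := 34 → I/I/M/I on L3; bus BusRdX; mem=40
  op4 P1: store L0 := 53 → I/M/I/I on L0; bus BusRdX; mem=50
  op5 P2: load  L1 → I/I/S/I on L1; bus BusRd; mem=50
  op6 P0: load  L2 → S/S/I/I on L2; bus BusRd; mem=80
  op7 P1: load  L3 → I/S/S/I on L3; bus BusRd Flush; mem=34
  op8 P3: load  L1 → I/I/S/S on L1; bus BusRd; mem=50
  op9 P2: store L2 := 47 → I/I/M/I on L2; bus BusRdX; mem=80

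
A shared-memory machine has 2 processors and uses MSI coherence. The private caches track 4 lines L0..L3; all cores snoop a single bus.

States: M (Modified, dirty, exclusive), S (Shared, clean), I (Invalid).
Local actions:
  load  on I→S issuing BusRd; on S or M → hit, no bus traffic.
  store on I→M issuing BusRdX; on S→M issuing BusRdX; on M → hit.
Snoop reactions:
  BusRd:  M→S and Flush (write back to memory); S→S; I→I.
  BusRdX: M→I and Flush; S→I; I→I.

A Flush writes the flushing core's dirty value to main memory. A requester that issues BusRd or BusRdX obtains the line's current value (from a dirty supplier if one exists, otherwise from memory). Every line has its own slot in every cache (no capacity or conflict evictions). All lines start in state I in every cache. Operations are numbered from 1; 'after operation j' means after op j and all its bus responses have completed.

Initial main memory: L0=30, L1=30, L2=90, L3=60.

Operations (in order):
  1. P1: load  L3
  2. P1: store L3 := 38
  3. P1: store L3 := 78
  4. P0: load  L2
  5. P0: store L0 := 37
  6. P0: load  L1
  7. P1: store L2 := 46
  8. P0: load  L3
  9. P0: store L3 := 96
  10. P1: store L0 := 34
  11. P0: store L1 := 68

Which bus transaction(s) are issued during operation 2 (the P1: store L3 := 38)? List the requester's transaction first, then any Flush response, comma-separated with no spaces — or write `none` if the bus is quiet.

[1] P1: load  L3 | P0:I, P1:S(60) | bus: BusRd
[2] P1: store L3 := 38 | P0:I, P1:M(38) | bus: BusRdX
[3] P1: store L3 := 78 | P0:I, P1:M(78) | bus: none
[4] P0: load  L2 | P0:S(90), P1:I | bus: BusRd
[5] P0: store L0 := 37 | P0:M(37), P1:I | bus: BusRdX
[6] P0: load  L1 | P0:S(30), P1:I | bus: BusRd
[7] P1: store L2 := 46 | P0:I, P1:M(46) | bus: BusRdX
[8] P0: load  L3 | P0:S(78), P1:S(78) | bus: BusRd,Flush
[9] P0: store L3 := 96 | P0:M(96), P1:I | bus: BusRdX
[10] P1: store L0 := 34 | P0:I, P1:M(34) | bus: BusRdX,Flush
[11] P0: store L1 := 68 | P0:M(68), P1:I | bus: BusRdX

bus = BusRdX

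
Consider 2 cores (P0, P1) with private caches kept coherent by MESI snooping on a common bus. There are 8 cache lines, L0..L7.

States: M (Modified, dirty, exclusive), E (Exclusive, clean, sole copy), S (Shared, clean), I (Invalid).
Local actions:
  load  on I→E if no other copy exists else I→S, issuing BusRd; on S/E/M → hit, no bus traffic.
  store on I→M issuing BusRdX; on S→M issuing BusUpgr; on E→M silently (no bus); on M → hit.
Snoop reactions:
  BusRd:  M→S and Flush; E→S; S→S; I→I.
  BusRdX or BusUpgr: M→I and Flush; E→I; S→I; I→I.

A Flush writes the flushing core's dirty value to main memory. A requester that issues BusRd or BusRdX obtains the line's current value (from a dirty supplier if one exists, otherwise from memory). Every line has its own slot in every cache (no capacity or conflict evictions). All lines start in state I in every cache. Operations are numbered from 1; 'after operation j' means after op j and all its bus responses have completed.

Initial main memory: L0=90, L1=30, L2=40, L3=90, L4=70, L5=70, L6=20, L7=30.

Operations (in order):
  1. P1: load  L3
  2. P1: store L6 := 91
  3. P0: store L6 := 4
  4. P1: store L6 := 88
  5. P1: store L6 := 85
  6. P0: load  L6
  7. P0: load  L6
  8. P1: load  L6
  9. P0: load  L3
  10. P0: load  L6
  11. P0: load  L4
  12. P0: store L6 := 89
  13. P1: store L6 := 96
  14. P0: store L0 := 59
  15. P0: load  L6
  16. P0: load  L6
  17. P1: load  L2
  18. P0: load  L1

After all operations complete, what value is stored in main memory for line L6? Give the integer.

  op1 P1: load  L3 → I/E on L3; bus BusRd; mem=90
  op2 P1: store L6 := 91 → I/M on L6; bus BusRdX; mem=20
  op3 P0: store L6 := 4 → M/I on L6; bus BusRdX Flush; mem=91
  op4 P1: store L6 := 88 → I/M on L6; bus BusRdX Flush; mem=4
  op5 P1: store L6 := 85 → I/M on L6; bus (none); mem=4
  op6 P0: load  L6 → S/S on L6; bus BusRd Flush; mem=85
  op7 P0: load  L6 → S/S on L6; bus (none); mem=85
  op8 P1: load  L6 → S/S on L6; bus (none); mem=85
  op9 P0: load  L3 → S/S on L3; bus BusRd; mem=90
  op10 P0: load  L6 → S/S on L6; bus (none); mem=85
  op11 P0: load  L4 → E/I on L4; bus BusRd; mem=70
  op12 P0: store L6 := 89 → M/I on L6; bus BusUpgr; mem=85
  op13 P1: store L6 := 96 → I/M on L6; bus BusRdX Flush; mem=89
  op14 P0: store L0 := 59 → M/I on L0; bus BusRdX; mem=90
  op15 P0: load  L6 → S/S on L6; bus BusRd Flush; mem=96
  op16 P0: load  L6 → S/S on L6; bus (none); mem=96
  op17 P1: load  L2 → I/E on L2; bus BusRd; mem=40
  op18 P0: load  L1 → E/I on L1; bus BusRd; mem=30

memory[L6] = 96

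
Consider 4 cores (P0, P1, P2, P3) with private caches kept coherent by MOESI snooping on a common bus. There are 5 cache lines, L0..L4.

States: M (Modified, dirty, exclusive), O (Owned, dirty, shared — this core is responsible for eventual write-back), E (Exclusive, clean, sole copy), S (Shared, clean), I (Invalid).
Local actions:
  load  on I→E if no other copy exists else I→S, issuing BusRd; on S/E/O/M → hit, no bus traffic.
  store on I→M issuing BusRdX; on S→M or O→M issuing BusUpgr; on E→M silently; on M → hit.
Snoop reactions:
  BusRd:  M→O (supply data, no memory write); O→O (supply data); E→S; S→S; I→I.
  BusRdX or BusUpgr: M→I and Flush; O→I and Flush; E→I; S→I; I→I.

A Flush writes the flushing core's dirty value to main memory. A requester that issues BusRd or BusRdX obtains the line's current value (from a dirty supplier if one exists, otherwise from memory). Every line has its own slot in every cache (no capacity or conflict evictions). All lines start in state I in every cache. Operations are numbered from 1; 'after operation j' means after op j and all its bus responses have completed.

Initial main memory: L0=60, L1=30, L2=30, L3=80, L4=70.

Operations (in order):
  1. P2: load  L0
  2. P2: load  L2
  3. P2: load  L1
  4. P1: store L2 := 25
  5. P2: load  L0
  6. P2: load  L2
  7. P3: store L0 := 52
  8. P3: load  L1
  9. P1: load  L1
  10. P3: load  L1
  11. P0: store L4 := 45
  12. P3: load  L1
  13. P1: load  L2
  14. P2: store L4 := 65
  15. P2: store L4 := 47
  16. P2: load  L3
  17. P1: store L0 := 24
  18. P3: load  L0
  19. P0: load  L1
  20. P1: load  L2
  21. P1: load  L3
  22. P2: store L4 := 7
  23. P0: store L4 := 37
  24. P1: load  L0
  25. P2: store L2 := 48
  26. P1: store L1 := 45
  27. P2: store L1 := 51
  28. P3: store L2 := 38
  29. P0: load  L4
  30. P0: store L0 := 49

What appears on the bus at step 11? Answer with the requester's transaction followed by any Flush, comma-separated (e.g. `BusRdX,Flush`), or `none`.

bus = BusRdX

1. P2: load  L0  bus=[BusRd]  L0: P0=I P1=I P2=E P3=I  mem[L0]=60
2. P2: load  L2  bus=[BusRd]  L2: P0=I P1=I P2=E P3=I  mem[L2]=30
3. P2: load  L1  bus=[BusRd]  L1: P0=I P1=I P2=E P3=I  mem[L1]=30
4. P1: store L2 := 25  bus=[BusRdX]  L2: P0=I P1=M P2=I P3=I  mem[L2]=30
5. P2: load  L0  bus=[-]  L0: P0=I P1=I P2=E P3=I  mem[L0]=60
6. P2: load  L2  bus=[BusRd]  L2: P0=I P1=O P2=S P3=I  mem[L2]=30
7. P3: store L0 := 52  bus=[BusRdX]  L0: P0=I P1=I P2=I P3=M  mem[L0]=60
8. P3: load  L1  bus=[BusRd]  L1: P0=I P1=I P2=S P3=S  mem[L1]=30
9. P1: load  L1  bus=[BusRd]  L1: P0=I P1=S P2=S P3=S  mem[L1]=30
10. P3: load  L1  bus=[-]  L1: P0=I P1=S P2=S P3=S  mem[L1]=30
11. P0: store L4 := 45  bus=[BusRdX]  L4: P0=M P1=I P2=I P3=I  mem[L4]=70
12. P3: load  L1  bus=[-]  L1: P0=I P1=S P2=S P3=S  mem[L1]=30
13. P1: load  L2  bus=[-]  L2: P0=I P1=O P2=S P3=I  mem[L2]=30
14. P2: store L4 := 65  bus=[BusRdX,Flush]  L4: P0=I P1=I P2=M P3=I  mem[L4]=45
15. P2: store L4 := 47  bus=[-]  L4: P0=I P1=I P2=M P3=I  mem[L4]=45
16. P2: load  L3  bus=[BusRd]  L3: P0=I P1=I P2=E P3=I  mem[L3]=80
17. P1: store L0 := 24  bus=[BusRdX,Flush]  L0: P0=I P1=M P2=I P3=I  mem[L0]=52
18. P3: load  L0  bus=[BusRd]  L0: P0=I P1=O P2=I P3=S  mem[L0]=52
19. P0: load  L1  bus=[BusRd]  L1: P0=S P1=S P2=S P3=S  mem[L1]=30
20. P1: load  L2  bus=[-]  L2: P0=I P1=O P2=S P3=I  mem[L2]=30
21. P1: load  L3  bus=[BusRd]  L3: P0=I P1=S P2=S P3=I  mem[L3]=80
22. P2: store L4 := 7  bus=[-]  L4: P0=I P1=I P2=M P3=I  mem[L4]=45
23. P0: store L4 := 37  bus=[BusRdX,Flush]  L4: P0=M P1=I P2=I P3=I  mem[L4]=7
24. P1: load  L0  bus=[-]  L0: P0=I P1=O P2=I P3=S  mem[L0]=52
25. P2: store L2 := 48  bus=[BusUpgr,Flush]  L2: P0=I P1=I P2=M P3=I  mem[L2]=25
26. P1: store L1 := 45  bus=[BusUpgr]  L1: P0=I P1=M P2=I P3=I  mem[L1]=30
27. P2: store L1 := 51  bus=[BusRdX,Flush]  L1: P0=I P1=I P2=M P3=I  mem[L1]=45
28. P3: store L2 := 38  bus=[BusRdX,Flush]  L2: P0=I P1=I P2=I P3=M  mem[L2]=48
29. P0: load  L4  bus=[-]  L4: P0=M P1=I P2=I P3=I  mem[L4]=7
30. P0: store L0 := 49  bus=[BusRdX,Flush]  L0: P0=M P1=I P2=I P3=I  mem[L0]=24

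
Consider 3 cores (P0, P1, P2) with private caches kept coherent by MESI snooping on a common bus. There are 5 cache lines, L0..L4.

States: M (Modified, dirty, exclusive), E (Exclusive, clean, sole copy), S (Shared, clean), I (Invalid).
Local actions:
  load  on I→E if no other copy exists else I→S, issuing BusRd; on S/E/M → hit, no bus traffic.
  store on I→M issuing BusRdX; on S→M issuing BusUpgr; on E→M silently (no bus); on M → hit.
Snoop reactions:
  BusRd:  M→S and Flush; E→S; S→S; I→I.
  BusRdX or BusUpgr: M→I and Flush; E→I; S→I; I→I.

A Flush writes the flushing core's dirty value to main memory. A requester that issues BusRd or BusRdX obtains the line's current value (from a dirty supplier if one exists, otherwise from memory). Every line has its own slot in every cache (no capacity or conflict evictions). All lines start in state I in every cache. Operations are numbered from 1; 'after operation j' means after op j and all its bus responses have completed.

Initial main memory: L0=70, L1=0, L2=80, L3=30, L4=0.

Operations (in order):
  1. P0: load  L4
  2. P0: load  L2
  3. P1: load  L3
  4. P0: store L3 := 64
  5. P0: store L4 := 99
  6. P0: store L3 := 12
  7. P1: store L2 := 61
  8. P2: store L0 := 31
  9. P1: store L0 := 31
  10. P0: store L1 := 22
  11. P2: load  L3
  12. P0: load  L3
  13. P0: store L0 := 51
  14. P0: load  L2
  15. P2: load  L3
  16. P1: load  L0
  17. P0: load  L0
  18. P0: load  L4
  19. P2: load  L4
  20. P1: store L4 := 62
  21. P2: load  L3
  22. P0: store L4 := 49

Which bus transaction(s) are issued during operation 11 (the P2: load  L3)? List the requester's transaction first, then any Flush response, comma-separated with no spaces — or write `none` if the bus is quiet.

bus = BusRd,Flush

1. P0: load  L4  bus=[BusRd]  L4: P0=E P1=I P2=I  mem[L4]=0
2. P0: load  L2  bus=[BusRd]  L2: P0=E P1=I P2=I  mem[L2]=80
3. P1: load  L3  bus=[BusRd]  L3: P0=I P1=E P2=I  mem[L3]=30
4. P0: store L3 := 64  bus=[BusRdX]  L3: P0=M P1=I P2=I  mem[L3]=30
5. P0: store L4 := 99  bus=[-]  L4: P0=M P1=I P2=I  mem[L4]=0
6. P0: store L3 := 12  bus=[-]  L3: P0=M P1=I P2=I  mem[L3]=30
7. P1: store L2 := 61  bus=[BusRdX]  L2: P0=I P1=M P2=I  mem[L2]=80
8. P2: store L0 := 31  bus=[BusRdX]  L0: P0=I P1=I P2=M  mem[L0]=70
9. P1: store L0 := 31  bus=[BusRdX,Flush]  L0: P0=I P1=M P2=I  mem[L0]=31
10. P0: store L1 := 22  bus=[BusRdX]  L1: P0=M P1=I P2=I  mem[L1]=0
11. P2: load  L3  bus=[BusRd,Flush]  L3: P0=S P1=I P2=S  mem[L3]=12
12. P0: load  L3  bus=[-]  L3: P0=S P1=I P2=S  mem[L3]=12
13. P0: store L0 := 51  bus=[BusRdX,Flush]  L0: P0=M P1=I P2=I  mem[L0]=31
14. P0: load  L2  bus=[BusRd,Flush]  L2: P0=S P1=S P2=I  mem[L2]=61
15. P2: load  L3  bus=[-]  L3: P0=S P1=I P2=S  mem[L3]=12
16. P1: load  L0  bus=[BusRd,Flush]  L0: P0=S P1=S P2=I  mem[L0]=51
17. P0: load  L0  bus=[-]  L0: P0=S P1=S P2=I  mem[L0]=51
18. P0: load  L4  bus=[-]  L4: P0=M P1=I P2=I  mem[L4]=0
19. P2: load  L4  bus=[BusRd,Flush]  L4: P0=S P1=I P2=S  mem[L4]=99
20. P1: store L4 := 62  bus=[BusRdX]  L4: P0=I P1=M P2=I  mem[L4]=99
21. P2: load  L3  bus=[-]  L3: P0=S P1=I P2=S  mem[L3]=12
22. P0: store L4 := 49  bus=[BusRdX,Flush]  L4: P0=M P1=I P2=I  mem[L4]=62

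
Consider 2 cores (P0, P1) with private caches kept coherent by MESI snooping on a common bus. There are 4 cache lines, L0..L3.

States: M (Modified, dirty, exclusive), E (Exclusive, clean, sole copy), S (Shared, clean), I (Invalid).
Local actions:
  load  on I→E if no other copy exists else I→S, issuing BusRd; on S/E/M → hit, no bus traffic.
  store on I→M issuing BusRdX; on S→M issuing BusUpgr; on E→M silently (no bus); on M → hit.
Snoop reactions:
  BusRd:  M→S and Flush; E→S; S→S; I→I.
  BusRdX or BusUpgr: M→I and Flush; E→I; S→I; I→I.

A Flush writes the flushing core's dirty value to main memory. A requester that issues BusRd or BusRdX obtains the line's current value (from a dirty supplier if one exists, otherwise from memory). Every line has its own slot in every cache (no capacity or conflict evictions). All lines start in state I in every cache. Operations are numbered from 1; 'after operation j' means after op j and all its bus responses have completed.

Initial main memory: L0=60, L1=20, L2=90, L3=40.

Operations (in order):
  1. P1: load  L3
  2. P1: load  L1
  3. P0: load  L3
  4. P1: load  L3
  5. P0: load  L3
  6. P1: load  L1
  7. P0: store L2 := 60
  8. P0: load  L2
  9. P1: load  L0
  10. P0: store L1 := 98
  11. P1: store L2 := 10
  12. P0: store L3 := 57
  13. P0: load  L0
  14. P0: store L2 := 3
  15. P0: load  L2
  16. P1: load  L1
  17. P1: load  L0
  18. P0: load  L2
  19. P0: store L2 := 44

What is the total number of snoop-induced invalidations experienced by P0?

invalidations = 1

step 1: P1: load  L3  ⟶  IE  (L3)  txn=BusRd  M[L3]=40
step 2: P1: load  L1  ⟶  IE  (L1)  txn=BusRd  M[L1]=20
step 3: P0: load  L3  ⟶  SS  (L3)  txn=BusRd  M[L3]=40
step 4: P1: load  L3  ⟶  SS  (L3)  txn=∅  M[L3]=40
step 5: P0: load  L3  ⟶  SS  (L3)  txn=∅  M[L3]=40
step 6: P1: load  L1  ⟶  IE  (L1)  txn=∅  M[L1]=20
step 7: P0: store L2 := 60  ⟶  MI  (L2)  txn=BusRdX  M[L2]=90
step 8: P0: load  L2  ⟶  MI  (L2)  txn=∅  M[L2]=90
step 9: P1: load  L0  ⟶  IE  (L0)  txn=BusRd  M[L0]=60
step 10: P0: store L1 := 98  ⟶  MI  (L1)  txn=BusRdX  M[L1]=20
step 11: P1: store L2 := 10  ⟶  IM  (L2)  txn=BusRdX+Flush  M[L2]=60
step 12: P0: store L3 := 57  ⟶  MI  (L3)  txn=BusUpgr  M[L3]=40
step 13: P0: load  L0  ⟶  SS  (L0)  txn=BusRd  M[L0]=60
step 14: P0: store L2 := 3  ⟶  MI  (L2)  txn=BusRdX+Flush  M[L2]=10
step 15: P0: load  L2  ⟶  MI  (L2)  txn=∅  M[L2]=10
step 16: P1: load  L1  ⟶  SS  (L1)  txn=BusRd+Flush  M[L1]=98
step 17: P1: load  L0  ⟶  SS  (L0)  txn=∅  M[L0]=60
step 18: P0: load  L2  ⟶  MI  (L2)  txn=∅  M[L2]=10
step 19: P0: store L2 := 44  ⟶  MI  (L2)  txn=∅  M[L2]=10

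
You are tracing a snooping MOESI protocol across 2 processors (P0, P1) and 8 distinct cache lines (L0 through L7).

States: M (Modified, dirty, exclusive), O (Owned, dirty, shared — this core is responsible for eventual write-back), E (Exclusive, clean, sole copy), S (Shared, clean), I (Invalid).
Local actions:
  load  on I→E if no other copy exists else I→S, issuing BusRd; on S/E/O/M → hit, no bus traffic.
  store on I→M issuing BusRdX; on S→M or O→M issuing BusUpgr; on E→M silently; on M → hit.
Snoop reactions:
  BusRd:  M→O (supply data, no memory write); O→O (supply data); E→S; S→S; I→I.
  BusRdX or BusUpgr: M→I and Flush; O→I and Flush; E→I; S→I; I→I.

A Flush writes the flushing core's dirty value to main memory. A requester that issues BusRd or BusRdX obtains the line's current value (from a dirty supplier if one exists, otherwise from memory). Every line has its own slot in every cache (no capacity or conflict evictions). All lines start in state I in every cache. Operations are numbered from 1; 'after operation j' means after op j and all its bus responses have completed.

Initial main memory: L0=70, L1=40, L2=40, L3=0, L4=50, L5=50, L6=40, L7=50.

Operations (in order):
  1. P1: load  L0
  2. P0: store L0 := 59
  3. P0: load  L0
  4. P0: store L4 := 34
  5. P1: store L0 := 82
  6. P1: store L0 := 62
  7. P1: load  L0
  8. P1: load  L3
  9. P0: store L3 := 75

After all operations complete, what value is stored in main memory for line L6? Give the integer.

[1] P1: load  L0 | P0:I, P1:E(70) | bus: BusRd
[2] P0: store L0 := 59 | P0:M(59), P1:I | bus: BusRdX
[3] P0: load  L0 | P0:M(59), P1:I | bus: none
[4] P0: store L4 := 34 | P0:M(34), P1:I | bus: BusRdX
[5] P1: store L0 := 82 | P0:I, P1:M(82) | bus: BusRdX,Flush
[6] P1: store L0 := 62 | P0:I, P1:M(62) | bus: none
[7] P1: load  L0 | P0:I, P1:M(62) | bus: none
[8] P1: load  L3 | P0:I, P1:E(0) | bus: BusRd
[9] P0: store L3 := 75 | P0:M(75), P1:I | bus: BusRdX

memory[L6] = 40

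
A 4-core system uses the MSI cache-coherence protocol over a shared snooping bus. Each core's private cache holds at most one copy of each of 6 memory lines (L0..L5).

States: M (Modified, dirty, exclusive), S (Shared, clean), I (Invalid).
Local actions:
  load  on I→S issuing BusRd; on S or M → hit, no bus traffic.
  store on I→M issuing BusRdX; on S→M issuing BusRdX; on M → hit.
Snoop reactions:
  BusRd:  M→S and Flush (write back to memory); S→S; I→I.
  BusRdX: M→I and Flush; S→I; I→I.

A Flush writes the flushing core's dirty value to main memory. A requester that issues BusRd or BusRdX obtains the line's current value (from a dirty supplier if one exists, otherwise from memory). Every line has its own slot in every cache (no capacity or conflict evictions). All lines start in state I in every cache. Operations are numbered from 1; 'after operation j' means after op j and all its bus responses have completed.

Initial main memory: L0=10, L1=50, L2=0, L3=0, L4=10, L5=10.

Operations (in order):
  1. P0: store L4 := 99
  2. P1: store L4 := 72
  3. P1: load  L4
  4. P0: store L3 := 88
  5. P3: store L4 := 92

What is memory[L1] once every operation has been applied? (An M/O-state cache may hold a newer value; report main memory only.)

1. P0: store L4 := 99  bus=[BusRdX]  L4: P0=M P1=I P2=I P3=I  mem[L4]=10
2. P1: store L4 := 72  bus=[BusRdX,Flush]  L4: P0=I P1=M P2=I P3=I  mem[L4]=99
3. P1: load  L4  bus=[-]  L4: P0=I P1=M P2=I P3=I  mem[L4]=99
4. P0: store L3 := 88  bus=[BusRdX]  L3: P0=M P1=I P2=I P3=I  mem[L3]=0
5. P3: store L4 := 92  bus=[BusRdX,Flush]  L4: P0=I P1=I P2=I P3=M  mem[L4]=72

memory[L1] = 50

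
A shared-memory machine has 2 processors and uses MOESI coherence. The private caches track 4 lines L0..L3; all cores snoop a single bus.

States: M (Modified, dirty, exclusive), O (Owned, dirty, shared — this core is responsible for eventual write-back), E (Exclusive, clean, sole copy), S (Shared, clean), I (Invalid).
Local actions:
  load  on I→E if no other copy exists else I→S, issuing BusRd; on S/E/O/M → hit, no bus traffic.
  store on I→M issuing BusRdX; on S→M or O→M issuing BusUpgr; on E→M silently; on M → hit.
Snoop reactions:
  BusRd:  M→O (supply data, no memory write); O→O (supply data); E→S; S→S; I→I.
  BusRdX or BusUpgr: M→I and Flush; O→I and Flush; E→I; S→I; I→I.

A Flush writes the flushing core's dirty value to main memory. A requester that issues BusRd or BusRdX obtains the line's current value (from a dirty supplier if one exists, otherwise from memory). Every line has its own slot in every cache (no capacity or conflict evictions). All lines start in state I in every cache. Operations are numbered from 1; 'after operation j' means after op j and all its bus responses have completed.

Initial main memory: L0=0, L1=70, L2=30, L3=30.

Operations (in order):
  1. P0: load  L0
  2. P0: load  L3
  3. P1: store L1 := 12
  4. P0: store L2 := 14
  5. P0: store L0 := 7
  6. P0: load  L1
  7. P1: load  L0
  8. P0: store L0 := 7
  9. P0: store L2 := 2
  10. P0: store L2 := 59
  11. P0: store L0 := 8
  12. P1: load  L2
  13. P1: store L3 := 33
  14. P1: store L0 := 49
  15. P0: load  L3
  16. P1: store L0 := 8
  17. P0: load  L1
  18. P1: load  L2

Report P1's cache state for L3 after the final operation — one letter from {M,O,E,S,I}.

step 1: P0: load  L0  ⟶  EI  (L0)  txn=BusRd  M[L0]=0
step 2: P0: load  L3  ⟶  EI  (L3)  txn=BusRd  M[L3]=30
step 3: P1: store L1 := 12  ⟶  IM  (L1)  txn=BusRdX  M[L1]=70
step 4: P0: store L2 := 14  ⟶  MI  (L2)  txn=BusRdX  M[L2]=30
step 5: P0: store L0 := 7  ⟶  MI  (L0)  txn=∅  M[L0]=0
step 6: P0: load  L1  ⟶  SO  (L1)  txn=BusRd  M[L1]=70
step 7: P1: load  L0  ⟶  OS  (L0)  txn=BusRd  M[L0]=0
step 8: P0: store L0 := 7  ⟶  MI  (L0)  txn=BusUpgr  M[L0]=0
step 9: P0: store L2 := 2  ⟶  MI  (L2)  txn=∅  M[L2]=30
step 10: P0: store L2 := 59  ⟶  MI  (L2)  txn=∅  M[L2]=30
step 11: P0: store L0 := 8  ⟶  MI  (L0)  txn=∅  M[L0]=0
step 12: P1: load  L2  ⟶  OS  (L2)  txn=BusRd  M[L2]=30
step 13: P1: store L3 := 33  ⟶  IM  (L3)  txn=BusRdX  M[L3]=30
step 14: P1: store L0 := 49  ⟶  IM  (L0)  txn=BusRdX+Flush  M[L0]=8
step 15: P0: load  L3  ⟶  SO  (L3)  txn=BusRd  M[L3]=30
step 16: P1: store L0 := 8  ⟶  IM  (L0)  txn=∅  M[L0]=8
step 17: P0: load  L1  ⟶  SO  (L1)  txn=∅  M[L1]=70
step 18: P1: load  L2  ⟶  OS  (L2)  txn=∅  M[L2]=30

state = O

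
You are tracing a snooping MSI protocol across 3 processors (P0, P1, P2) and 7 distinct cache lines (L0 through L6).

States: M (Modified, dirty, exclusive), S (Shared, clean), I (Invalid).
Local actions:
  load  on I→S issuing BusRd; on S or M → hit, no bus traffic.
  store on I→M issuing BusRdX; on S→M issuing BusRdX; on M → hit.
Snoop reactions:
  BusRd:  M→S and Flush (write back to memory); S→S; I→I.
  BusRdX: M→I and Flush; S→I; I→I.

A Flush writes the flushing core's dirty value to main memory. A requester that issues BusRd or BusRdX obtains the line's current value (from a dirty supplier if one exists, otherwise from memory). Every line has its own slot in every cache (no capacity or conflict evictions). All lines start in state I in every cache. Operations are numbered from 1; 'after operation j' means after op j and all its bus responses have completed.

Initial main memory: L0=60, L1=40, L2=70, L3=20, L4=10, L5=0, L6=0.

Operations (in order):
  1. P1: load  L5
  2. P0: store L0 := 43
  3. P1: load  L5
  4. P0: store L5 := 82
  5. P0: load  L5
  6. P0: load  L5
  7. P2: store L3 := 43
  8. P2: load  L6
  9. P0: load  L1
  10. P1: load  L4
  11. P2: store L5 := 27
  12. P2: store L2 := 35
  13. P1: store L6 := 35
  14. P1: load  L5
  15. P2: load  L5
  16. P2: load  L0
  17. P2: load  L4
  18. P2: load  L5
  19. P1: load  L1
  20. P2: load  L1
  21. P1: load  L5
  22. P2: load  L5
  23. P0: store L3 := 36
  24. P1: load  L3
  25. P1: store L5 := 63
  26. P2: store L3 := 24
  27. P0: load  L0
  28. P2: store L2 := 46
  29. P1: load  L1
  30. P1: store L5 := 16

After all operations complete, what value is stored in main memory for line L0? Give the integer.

memory[L0] = 43

step 1: P1: load  L5  ⟶  ISI  (L5)  txn=BusRd  M[L5]=0
step 2: P0: store L0 := 43  ⟶  MII  (L0)  txn=BusRdX  M[L0]=60
step 3: P1: load  L5  ⟶  ISI  (L5)  txn=∅  M[L5]=0
step 4: P0: store L5 := 82  ⟶  MII  (L5)  txn=BusRdX  M[L5]=0
step 5: P0: load  L5  ⟶  MII  (L5)  txn=∅  M[L5]=0
step 6: P0: load  L5  ⟶  MII  (L5)  txn=∅  M[L5]=0
step 7: P2: store L3 := 43  ⟶  IIM  (L3)  txn=BusRdX  M[L3]=20
step 8: P2: load  L6  ⟶  IIS  (L6)  txn=BusRd  M[L6]=0
step 9: P0: load  L1  ⟶  SII  (L1)  txn=BusRd  M[L1]=40
step 10: P1: load  L4  ⟶  ISI  (L4)  txn=BusRd  M[L4]=10
step 11: P2: store L5 := 27  ⟶  IIM  (L5)  txn=BusRdX+Flush  M[L5]=82
step 12: P2: store L2 := 35  ⟶  IIM  (L2)  txn=BusRdX  M[L2]=70
step 13: P1: store L6 := 35  ⟶  IMI  (L6)  txn=BusRdX  M[L6]=0
step 14: P1: load  L5  ⟶  ISS  (L5)  txn=BusRd+Flush  M[L5]=27
step 15: P2: load  L5  ⟶  ISS  (L5)  txn=∅  M[L5]=27
step 16: P2: load  L0  ⟶  SIS  (L0)  txn=BusRd+Flush  M[L0]=43
step 17: P2: load  L4  ⟶  ISS  (L4)  txn=BusRd  M[L4]=10
step 18: P2: load  L5  ⟶  ISS  (L5)  txn=∅  M[L5]=27
step 19: P1: load  L1  ⟶  SSI  (L1)  txn=BusRd  M[L1]=40
step 20: P2: load  L1  ⟶  SSS  (L1)  txn=BusRd  M[L1]=40
step 21: P1: load  L5  ⟶  ISS  (L5)  txn=∅  M[L5]=27
step 22: P2: load  L5  ⟶  ISS  (L5)  txn=∅  M[L5]=27
step 23: P0: store L3 := 36  ⟶  MII  (L3)  txn=BusRdX+Flush  M[L3]=43
step 24: P1: load  L3  ⟶  SSI  (L3)  txn=BusRd+Flush  M[L3]=36
step 25: P1: store L5 := 63  ⟶  IMI  (L5)  txn=BusRdX  M[L5]=27
step 26: P2: store L3 := 24  ⟶  IIM  (L3)  txn=BusRdX  M[L3]=36
step 27: P0: load  L0  ⟶  SIS  (L0)  txn=∅  M[L0]=43
step 28: P2: store L2 := 46  ⟶  IIM  (L2)  txn=∅  M[L2]=70
step 29: P1: load  L1  ⟶  SSS  (L1)  txn=∅  M[L1]=40
step 30: P1: store L5 := 16  ⟶  IMI  (L5)  txn=∅  M[L5]=27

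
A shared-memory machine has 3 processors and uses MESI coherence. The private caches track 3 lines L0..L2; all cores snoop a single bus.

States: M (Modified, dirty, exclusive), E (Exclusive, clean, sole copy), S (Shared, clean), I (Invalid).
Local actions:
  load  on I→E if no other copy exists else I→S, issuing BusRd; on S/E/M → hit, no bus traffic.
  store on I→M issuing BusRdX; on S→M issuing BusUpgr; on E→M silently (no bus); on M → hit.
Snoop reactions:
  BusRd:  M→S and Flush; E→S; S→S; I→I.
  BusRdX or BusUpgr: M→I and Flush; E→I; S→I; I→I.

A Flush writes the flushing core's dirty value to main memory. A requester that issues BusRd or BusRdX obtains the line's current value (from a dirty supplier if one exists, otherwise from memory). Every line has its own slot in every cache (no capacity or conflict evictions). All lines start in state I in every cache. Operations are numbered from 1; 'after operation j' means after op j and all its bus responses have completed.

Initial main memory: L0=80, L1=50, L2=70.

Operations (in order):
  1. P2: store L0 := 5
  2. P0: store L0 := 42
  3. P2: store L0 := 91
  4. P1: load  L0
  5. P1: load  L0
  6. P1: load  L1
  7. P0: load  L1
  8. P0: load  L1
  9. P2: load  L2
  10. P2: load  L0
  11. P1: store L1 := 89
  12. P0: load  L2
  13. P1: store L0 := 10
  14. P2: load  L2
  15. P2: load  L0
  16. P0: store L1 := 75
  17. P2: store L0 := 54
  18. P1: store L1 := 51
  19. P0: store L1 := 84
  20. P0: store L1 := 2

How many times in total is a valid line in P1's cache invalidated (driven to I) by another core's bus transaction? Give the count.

invalidations = 3

1. P2: store L0 := 5  bus=[BusRdX]  L0: P0=I P1=I P2=M  mem[L0]=80
2. P0: store L0 := 42  bus=[BusRdX,Flush]  L0: P0=M P1=I P2=I  mem[L0]=5
3. P2: store L0 := 91  bus=[BusRdX,Flush]  L0: P0=I P1=I P2=M  mem[L0]=42
4. P1: load  L0  bus=[BusRd,Flush]  L0: P0=I P1=S P2=S  mem[L0]=91
5. P1: load  L0  bus=[-]  L0: P0=I P1=S P2=S  mem[L0]=91
6. P1: load  L1  bus=[BusRd]  L1: P0=I P1=E P2=I  mem[L1]=50
7. P0: load  L1  bus=[BusRd]  L1: P0=S P1=S P2=I  mem[L1]=50
8. P0: load  L1  bus=[-]  L1: P0=S P1=S P2=I  mem[L1]=50
9. P2: load  L2  bus=[BusRd]  L2: P0=I P1=I P2=E  mem[L2]=70
10. P2: load  L0  bus=[-]  L0: P0=I P1=S P2=S  mem[L0]=91
11. P1: store L1 := 89  bus=[BusUpgr]  L1: P0=I P1=M P2=I  mem[L1]=50
12. P0: load  L2  bus=[BusRd]  L2: P0=S P1=I P2=S  mem[L2]=70
13. P1: store L0 := 10  bus=[BusUpgr]  L0: P0=I P1=M P2=I  mem[L0]=91
14. P2: load  L2  bus=[-]  L2: P0=S P1=I P2=S  mem[L2]=70
15. P2: load  L0  bus=[BusRd,Flush]  L0: P0=I P1=S P2=S  mem[L0]=10
16. P0: store L1 := 75  bus=[BusRdX,Flush]  L1: P0=M P1=I P2=I  mem[L1]=89
17. P2: store L0 := 54  bus=[BusUpgr]  L0: P0=I P1=I P2=M  mem[L0]=10
18. P1: store L1 := 51  bus=[BusRdX,Flush]  L1: P0=I P1=M P2=I  mem[L1]=75
19. P0: store L1 := 84  bus=[BusRdX,Flush]  L1: P0=M P1=I P2=I  mem[L1]=51
20. P0: store L1 := 2  bus=[-]  L1: P0=M P1=I P2=I  mem[L1]=51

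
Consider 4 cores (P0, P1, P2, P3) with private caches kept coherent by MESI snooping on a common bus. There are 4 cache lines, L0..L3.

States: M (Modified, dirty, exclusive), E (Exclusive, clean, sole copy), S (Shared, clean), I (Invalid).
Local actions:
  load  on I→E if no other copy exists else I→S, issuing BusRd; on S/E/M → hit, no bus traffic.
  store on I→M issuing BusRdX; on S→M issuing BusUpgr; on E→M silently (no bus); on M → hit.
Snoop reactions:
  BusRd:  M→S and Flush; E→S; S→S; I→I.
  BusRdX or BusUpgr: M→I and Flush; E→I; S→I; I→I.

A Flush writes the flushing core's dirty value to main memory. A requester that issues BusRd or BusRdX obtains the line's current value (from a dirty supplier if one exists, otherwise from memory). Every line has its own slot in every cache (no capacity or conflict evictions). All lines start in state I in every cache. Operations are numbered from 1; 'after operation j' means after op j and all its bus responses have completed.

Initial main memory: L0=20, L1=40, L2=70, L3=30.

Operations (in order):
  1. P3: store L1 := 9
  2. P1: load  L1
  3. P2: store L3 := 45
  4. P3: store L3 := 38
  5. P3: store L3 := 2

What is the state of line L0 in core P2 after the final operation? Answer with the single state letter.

state = I

step 1: P3: store L1 := 9  ⟶  IIIM  (L1)  txn=BusRdX  M[L1]=40
step 2: P1: load  L1  ⟶  ISIS  (L1)  txn=BusRd+Flush  M[L1]=9
step 3: P2: store L3 := 45  ⟶  IIMI  (L3)  txn=BusRdX  M[L3]=30
step 4: P3: store L3 := 38  ⟶  IIIM  (L3)  txn=BusRdX+Flush  M[L3]=45
step 5: P3: store L3 := 2  ⟶  IIIM  (L3)  txn=∅  M[L3]=45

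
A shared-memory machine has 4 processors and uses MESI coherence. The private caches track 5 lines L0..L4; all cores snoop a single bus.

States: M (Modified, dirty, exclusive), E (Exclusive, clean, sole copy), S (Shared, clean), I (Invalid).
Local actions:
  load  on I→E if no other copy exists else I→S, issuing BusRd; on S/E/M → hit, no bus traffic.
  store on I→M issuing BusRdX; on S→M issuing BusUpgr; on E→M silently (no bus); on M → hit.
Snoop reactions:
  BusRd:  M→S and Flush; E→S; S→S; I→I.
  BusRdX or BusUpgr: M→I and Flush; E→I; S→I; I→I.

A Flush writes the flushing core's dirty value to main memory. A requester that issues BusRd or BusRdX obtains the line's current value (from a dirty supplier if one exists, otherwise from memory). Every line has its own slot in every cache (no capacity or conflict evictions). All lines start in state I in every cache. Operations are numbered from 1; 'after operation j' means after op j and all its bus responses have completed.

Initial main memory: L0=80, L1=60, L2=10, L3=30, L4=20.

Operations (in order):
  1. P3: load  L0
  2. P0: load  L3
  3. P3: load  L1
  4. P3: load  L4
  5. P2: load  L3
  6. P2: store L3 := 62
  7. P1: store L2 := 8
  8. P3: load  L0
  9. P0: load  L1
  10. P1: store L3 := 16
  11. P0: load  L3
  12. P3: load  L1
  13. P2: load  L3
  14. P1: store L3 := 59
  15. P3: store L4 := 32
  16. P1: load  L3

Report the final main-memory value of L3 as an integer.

step 1: P3: load  L0  ⟶  IIIE  (L0)  txn=BusRd  M[L0]=80
step 2: P0: load  L3  ⟶  EIII  (L3)  txn=BusRd  M[L3]=30
step 3: P3: load  L1  ⟶  IIIE  (L1)  txn=BusRd  M[L1]=60
step 4: P3: load  L4  ⟶  IIIE  (L4)  txn=BusRd  M[L4]=20
step 5: P2: load  L3  ⟶  SISI  (L3)  txn=BusRd  M[L3]=30
step 6: P2: store L3 := 62  ⟶  IIMI  (L3)  txn=BusUpgr  M[L3]=30
step 7: P1: store L2 := 8  ⟶  IMII  (L2)  txn=BusRdX  M[L2]=10
step 8: P3: load  L0  ⟶  IIIE  (L0)  txn=∅  M[L0]=80
step 9: P0: load  L1  ⟶  SIIS  (L1)  txn=BusRd  M[L1]=60
step 10: P1: store L3 := 16  ⟶  IMII  (L3)  txn=BusRdX+Flush  M[L3]=62
step 11: P0: load  L3  ⟶  SSII  (L3)  txn=BusRd+Flush  M[L3]=16
step 12: P3: load  L1  ⟶  SIIS  (L1)  txn=∅  M[L1]=60
step 13: P2: load  L3  ⟶  SSSI  (L3)  txn=BusRd  M[L3]=16
step 14: P1: store L3 := 59  ⟶  IMII  (L3)  txn=BusUpgr  M[L3]=16
step 15: P3: store L4 := 32  ⟶  IIIM  (L4)  txn=∅  M[L4]=20
step 16: P1: load  L3  ⟶  IMII  (L3)  txn=∅  M[L3]=16

memory[L3] = 16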